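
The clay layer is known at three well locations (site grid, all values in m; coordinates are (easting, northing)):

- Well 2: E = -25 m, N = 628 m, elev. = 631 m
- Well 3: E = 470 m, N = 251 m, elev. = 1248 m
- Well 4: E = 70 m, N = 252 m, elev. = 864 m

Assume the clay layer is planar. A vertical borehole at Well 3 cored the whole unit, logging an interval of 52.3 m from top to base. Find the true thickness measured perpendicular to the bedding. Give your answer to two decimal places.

Two edge vectors: Well 2→Well 3 = (495, -377, 617), Well 2→Well 4 = (95, -376, 233).
Normal n = (Well 2→Well 3) × (Well 2→Well 4) = (144151, -56720, -150305).
So ∂z/∂E = −n_x/n_z = 0.95906 and ∂z/∂N = −n_y/n_z = −0.37737.
|∇z| = √(a²+b²) = 1.03063, so dip δ = arctan(1.03063) = 45.86°.
True thickness = vertical thickness × cos δ = 52.3 × cos 45.86° = 36.42 m.

36.42 m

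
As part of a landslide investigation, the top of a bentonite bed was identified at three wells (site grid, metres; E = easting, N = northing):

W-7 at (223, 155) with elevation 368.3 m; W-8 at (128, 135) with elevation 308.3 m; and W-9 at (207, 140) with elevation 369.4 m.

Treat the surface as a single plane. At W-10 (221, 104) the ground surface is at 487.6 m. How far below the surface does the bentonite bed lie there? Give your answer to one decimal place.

71.8 m

Let the plane be z = a·E + b·N + c.
W-8−W-7: −95a − 20b = −60;  W-9−W-7: −16a − 15b = 1.1.
Solving gives a = 0.83439, b = −0.96335.
Then c = 368.3 − a·223 − b·155 = 331.55.
At (221, 104): z_contact = 184.40 − 100.19 + 331.55 = 415.76 m.
Depth below ground = 487.6 − 415.76 = 71.8 m.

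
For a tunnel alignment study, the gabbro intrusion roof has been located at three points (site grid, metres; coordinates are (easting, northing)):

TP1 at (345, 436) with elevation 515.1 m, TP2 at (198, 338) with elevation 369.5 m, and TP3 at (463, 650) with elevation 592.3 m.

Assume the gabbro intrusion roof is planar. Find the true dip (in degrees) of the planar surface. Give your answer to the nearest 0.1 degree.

50.7°

Two edge vectors: TP1→TP2 = (-147, -98, -145.6), TP1→TP3 = (118, 214, 77.2).
Normal n = (TP1→TP2) × (TP1→TP3) = (23592.8, -5832.4, -19894).
So ∂z/∂E = −n_x/n_z = 1.18593 and ∂z/∂N = −n_y/n_z = −0.29317.
Gradient magnitude |∇z| = √(a² + b²) = √(1.40642 + 0.08595) = 1.22163.
True dip = arctan(1.22163) = 50.7°, dipping toward WNW (azimuth ≈ 284°).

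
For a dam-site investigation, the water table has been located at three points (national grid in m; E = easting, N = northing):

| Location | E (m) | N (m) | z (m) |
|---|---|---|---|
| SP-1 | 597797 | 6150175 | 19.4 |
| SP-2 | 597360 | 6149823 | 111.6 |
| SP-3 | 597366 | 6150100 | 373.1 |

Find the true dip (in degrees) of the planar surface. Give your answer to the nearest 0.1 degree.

54.1°

Two edge vectors: SP-1→SP-2 = (-437, -352, 92.2), SP-1→SP-3 = (-431, -75, 353.7).
Normal n = (SP-1→SP-2) × (SP-1→SP-3) = (-117587.4, 114828.7, -118937).
So ∂z/∂E = −n_x/n_z = −0.98865 and ∂z/∂N = −n_y/n_z = 0.96546.
Gradient magnitude |∇z| = √(a² + b²) = √(0.97743 + 0.93211) = 1.38186.
True dip = arctan(1.38186) = 54.1°, dipping toward SE (azimuth ≈ 134°).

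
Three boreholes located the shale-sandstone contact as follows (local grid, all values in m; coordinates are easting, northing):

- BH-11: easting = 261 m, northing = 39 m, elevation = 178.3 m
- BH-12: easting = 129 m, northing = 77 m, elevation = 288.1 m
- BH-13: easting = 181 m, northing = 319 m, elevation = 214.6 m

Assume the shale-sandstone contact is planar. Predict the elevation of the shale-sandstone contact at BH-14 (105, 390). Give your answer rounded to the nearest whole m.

Two edge vectors: BH-11→BH-12 = (-132, 38, 109.8), BH-11→BH-13 = (-80, 280, 36.3).
Normal n = (BH-11→BH-12) × (BH-11→BH-13) = (-29364.6, -3992.4, -33920).
So ∂z/∂easting = −n_x/n_z = −0.86570 and ∂z/∂northing = −n_y/n_z = −0.11770.
Intercept c from BH-11: 178.3 + 225.95 + 4.59 = 408.84.
At (105, 390): z = −90.9 − 45.9 + 408.84 = 272.0 m.

272 m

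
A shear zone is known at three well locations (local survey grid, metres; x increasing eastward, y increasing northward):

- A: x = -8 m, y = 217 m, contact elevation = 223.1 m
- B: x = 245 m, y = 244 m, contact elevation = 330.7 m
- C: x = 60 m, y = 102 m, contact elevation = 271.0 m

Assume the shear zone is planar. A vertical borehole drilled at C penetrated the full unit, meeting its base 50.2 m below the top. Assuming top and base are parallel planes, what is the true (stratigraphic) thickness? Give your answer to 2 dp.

45.46 m

Let the plane be z = a·x + b·y + c.
B−A: 253a + 27b = 107.6;  C−A: 68a − 115b = 47.9.
Solving gives a = 0.44186, b = −0.15525.
|∇z| = √(a²+b²) = 0.46834, so dip δ = arctan(0.46834) = 25.10°.
True thickness = vertical thickness × cos δ = 50.2 × cos 25.10° = 45.46 m.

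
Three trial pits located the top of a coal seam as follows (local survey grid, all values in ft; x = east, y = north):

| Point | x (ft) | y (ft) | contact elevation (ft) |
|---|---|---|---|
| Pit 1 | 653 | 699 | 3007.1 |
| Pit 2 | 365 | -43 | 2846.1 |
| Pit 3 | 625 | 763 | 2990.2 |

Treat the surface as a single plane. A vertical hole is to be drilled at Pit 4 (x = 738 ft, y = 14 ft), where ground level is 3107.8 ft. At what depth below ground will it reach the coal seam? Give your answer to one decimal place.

Let the plane be z = a·x + b·y + c.
Pit 2−Pit 1: −288a − 742b = −161;  Pit 3−Pit 1: −28a + 64b = −16.9.
Solving gives a = 0.58263, b = −0.00916.
Then c = 3007.1 − a·653 − b·699 = 2633.05.
At (738, 14): z_contact = 429.98 − 0.13 + 2633.05 = 3062.90 ft.
Depth below ground = 3107.8 − 3062.90 = 44.9 ft.

44.9 ft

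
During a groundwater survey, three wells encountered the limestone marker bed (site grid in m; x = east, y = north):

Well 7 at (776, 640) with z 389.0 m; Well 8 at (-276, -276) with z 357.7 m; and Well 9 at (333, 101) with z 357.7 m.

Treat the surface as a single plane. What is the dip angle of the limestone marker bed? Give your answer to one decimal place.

Two edge vectors: Well 7→Well 8 = (-1052, -916, -31.3), Well 7→Well 9 = (-443, -539, -31.3).
Normal n = (Well 7→Well 8) × (Well 7→Well 9) = (11800.1, -19061.7, 161240).
So ∂z/∂x = −n_x/n_z = −0.07318 and ∂z/∂y = −n_y/n_z = 0.11822.
Gradient magnitude |∇z| = √(a² + b²) = √(0.00536 + 0.01398) = 0.13904.
True dip = arctan(0.13904) = 7.9°, dipping toward SSE (azimuth ≈ 148°).

7.9°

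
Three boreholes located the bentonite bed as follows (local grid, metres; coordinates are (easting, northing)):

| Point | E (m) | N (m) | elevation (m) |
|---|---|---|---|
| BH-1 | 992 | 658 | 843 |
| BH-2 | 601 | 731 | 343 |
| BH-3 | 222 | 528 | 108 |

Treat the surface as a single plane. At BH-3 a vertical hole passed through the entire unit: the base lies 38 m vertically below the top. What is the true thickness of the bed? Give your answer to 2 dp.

21.72 m

Let the plane be z = a·E + b·N + c.
BH-2−BH-1: −391a + 73b = −500;  BH-3−BH-1: −770a − 130b = −735.
Solving gives a = 1.10851, b = −0.91195.
|∇z| = √(a²+b²) = 1.43543, so dip δ = arctan(1.43543) = 55.14°.
True thickness = vertical thickness × cos δ = 38 × cos 55.14° = 21.72 m.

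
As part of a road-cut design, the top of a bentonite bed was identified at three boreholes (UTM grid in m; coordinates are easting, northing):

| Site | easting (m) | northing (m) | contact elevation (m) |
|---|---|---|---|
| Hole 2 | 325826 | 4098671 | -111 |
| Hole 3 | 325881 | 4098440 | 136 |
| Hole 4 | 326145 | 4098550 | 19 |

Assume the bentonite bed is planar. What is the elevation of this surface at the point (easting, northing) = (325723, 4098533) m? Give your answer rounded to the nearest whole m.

Let the plane be z = a·easting + b·northing + c.
Hole 3−Hole 2: 55a − 231b = 247;  Hole 4−Hole 2: 319a − 121b = 130.
Solving gives a = 0.00213325, b = −1.06875615.
Then c = -111 − a·325826 − b·4098671 = 4379673.79.
At (325723, 4098533): z = 694.8 − 4380332.4 + 4379673.79 = 36.3 m.

36 m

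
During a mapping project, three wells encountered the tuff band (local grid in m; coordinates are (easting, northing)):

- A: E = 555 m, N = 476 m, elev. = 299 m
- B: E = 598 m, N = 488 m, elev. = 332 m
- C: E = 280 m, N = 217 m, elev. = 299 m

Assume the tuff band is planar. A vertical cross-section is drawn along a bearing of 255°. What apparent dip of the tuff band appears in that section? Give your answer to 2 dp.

Two edge vectors: A→B = (43, 12, 33), A→C = (-275, -259, 0).
Normal n = (A→B) × (A→C) = (8547, -9075, -7837).
So ∂z/∂E = −n_x/n_z = 1.09060 and ∂z/∂N = −n_y/n_z = −1.15797.
Unit vector along 255° is (sin 255°, cos 255°) = (-0.9659, -0.2588).
Slope in that direction = a·(-0.9659) + b·(-0.2588) = −0.75373.
Apparent dip = arctan|0.75373| = 37.01° (true dip is 57.8°, so apparent ≤ true as expected).

37.01°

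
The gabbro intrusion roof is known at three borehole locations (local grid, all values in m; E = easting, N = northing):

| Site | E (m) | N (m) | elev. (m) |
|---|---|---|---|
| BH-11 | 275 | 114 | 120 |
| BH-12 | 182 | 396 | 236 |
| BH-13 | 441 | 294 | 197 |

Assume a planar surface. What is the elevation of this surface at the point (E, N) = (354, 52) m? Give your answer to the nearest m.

Two edge vectors: BH-11→BH-12 = (-93, 282, 116), BH-11→BH-13 = (166, 180, 77).
Normal n = (BH-11→BH-12) × (BH-11→BH-13) = (834, 26417, -63552).
So ∂z/∂E = −n_x/n_z = 0.01312 and ∂z/∂N = −n_y/n_z = 0.41568.
Intercept c from BH-11: 120 − 3.61 − 47.39 = 69.00.
At (354, 52): z = 4.6 + 21.6 + 69.00 = 95.3 m.

95 m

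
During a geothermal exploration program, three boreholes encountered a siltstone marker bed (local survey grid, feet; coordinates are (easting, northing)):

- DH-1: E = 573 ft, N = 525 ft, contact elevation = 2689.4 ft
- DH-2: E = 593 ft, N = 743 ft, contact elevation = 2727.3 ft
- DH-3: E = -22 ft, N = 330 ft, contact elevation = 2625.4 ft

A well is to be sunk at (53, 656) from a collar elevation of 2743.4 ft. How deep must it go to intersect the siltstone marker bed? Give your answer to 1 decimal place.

Two edge vectors: DH-1→DH-2 = (20, 218, 37.9), DH-1→DH-3 = (-595, -195, -64).
Normal n = (DH-1→DH-2) × (DH-1→DH-3) = (-6561.5, -21270.5, 125810).
So ∂z/∂E = −n_x/n_z = 0.05215 and ∂z/∂N = −n_y/n_z = 0.16907.
Intercept c from DH-1: 2689.4 − 29.88 − 88.76 = 2570.75.
At (53, 656): z_contact = 2.76 + 110.91 + 2570.75 = 2684.43 ft.
Depth below ground = 2743.4 − 2684.43 = 59.0 ft.

59.0 ft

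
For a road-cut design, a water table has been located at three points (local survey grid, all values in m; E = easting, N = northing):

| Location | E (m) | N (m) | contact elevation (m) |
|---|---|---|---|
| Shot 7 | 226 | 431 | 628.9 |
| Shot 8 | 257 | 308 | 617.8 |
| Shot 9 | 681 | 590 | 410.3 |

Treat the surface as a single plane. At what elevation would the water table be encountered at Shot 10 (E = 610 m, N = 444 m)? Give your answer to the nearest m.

448 m

Let the plane be z = a·E + b·N + c.
Shot 8−Shot 7: 31a − 123b = −11.1;  Shot 9−Shot 7: 455a + 159b = −218.6.
Solving gives a = −0.47053, b = −0.02835.
Then c = 628.9 − a·226 − b·431 = 747.46.
At (610, 444): z = −287.0 − 12.6 + 747.46 = 447.8 m.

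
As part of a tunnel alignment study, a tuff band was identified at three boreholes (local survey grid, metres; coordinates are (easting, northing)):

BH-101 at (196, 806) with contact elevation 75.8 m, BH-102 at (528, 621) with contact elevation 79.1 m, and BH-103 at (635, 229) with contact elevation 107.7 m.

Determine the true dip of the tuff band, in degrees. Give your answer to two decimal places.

5.17°

Let the plane be z = a·E + b·N + c.
BH-102−BH-101: 332a − 185b = 3.3;  BH-103−BH-101: 439a − 577b = 31.9.
Solving gives a = −0.03623, b = −0.08285.
Gradient magnitude |∇z| = √(a² + b²) = √(0.00131 + 0.00686) = 0.09042.
True dip = arctan(0.09042) = 5.17°, dipping toward NNE (azimuth ≈ 024°).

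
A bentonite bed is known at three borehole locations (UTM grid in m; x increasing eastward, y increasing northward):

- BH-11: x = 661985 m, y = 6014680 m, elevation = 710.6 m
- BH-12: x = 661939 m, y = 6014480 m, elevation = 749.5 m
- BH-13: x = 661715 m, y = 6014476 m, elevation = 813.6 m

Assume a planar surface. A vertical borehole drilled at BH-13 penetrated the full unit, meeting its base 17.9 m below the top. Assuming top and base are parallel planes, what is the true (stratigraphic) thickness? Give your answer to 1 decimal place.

Let the plane be z = a·x + b·y + c.
BH-12−BH-11: −46a − 200b = 38.9;  BH-13−BH-11: −270a − 204b = 103.
Solving gives a = −0.28385, b = −0.12921.
|∇z| = √(a²+b²) = 0.31188, so dip δ = arctan(0.31188) = 17.32°.
True thickness = vertical thickness × cos δ = 17.9 × cos 17.32° = 17.1 m.

17.1 m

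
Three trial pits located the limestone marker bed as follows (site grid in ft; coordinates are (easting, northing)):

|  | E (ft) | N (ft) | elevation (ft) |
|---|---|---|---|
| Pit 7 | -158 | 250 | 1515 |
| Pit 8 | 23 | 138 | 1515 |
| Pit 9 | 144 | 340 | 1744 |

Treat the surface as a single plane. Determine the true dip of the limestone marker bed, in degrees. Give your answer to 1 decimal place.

44.2°

Two edge vectors: Pit 7→Pit 8 = (181, -112, 0), Pit 7→Pit 9 = (302, 90, 229).
Normal n = (Pit 7→Pit 8) × (Pit 7→Pit 9) = (-25648, -41449, 50114).
So ∂z/∂E = −n_x/n_z = 0.51179 and ∂z/∂N = −n_y/n_z = 0.82709.
Gradient magnitude |∇z| = √(a² + b²) = √(0.26193 + 0.68408) = 0.97263.
True dip = arctan(0.97263) = 44.2°, dipping toward SSW (azimuth ≈ 212°).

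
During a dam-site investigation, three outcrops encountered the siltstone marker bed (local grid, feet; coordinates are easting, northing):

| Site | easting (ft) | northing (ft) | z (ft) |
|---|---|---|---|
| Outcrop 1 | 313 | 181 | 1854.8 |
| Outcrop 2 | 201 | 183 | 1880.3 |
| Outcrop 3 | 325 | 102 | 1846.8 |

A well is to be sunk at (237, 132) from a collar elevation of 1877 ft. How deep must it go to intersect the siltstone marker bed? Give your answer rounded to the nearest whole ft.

Two edge vectors: Outcrop 1→Outcrop 2 = (-112, 2, 25.5), Outcrop 1→Outcrop 3 = (12, -79, -8).
Normal n = (Outcrop 1→Outcrop 2) × (Outcrop 1→Outcrop 3) = (1998.5, -590, 8824).
So ∂z/∂easting = −n_x/n_z = −0.22648 and ∂z/∂northing = −n_y/n_z = 0.06686.
Intercept c from Outcrop 1: 1854.8 + 70.89 − 12.10 = 1913.59.
At (237, 132): z_contact = −53.7 + 8.8 + 1913.59 = 1868.7 ft.
Depth below ground = 1877 − 1868.7 = 8 ft.

8 ft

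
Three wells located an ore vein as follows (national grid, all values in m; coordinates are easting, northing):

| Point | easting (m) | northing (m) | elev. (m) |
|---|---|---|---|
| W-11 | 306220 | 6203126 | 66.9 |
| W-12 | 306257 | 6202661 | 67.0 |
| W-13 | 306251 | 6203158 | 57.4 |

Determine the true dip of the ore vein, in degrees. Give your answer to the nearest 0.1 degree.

15.8°

Two edge vectors: W-11→W-12 = (37, -465, 0.1), W-11→W-13 = (31, 32, -9.5).
Normal n = (W-11→W-12) × (W-11→W-13) = (4414.3, 354.6, 15599).
So ∂z/∂easting = −n_x/n_z = −0.28299 and ∂z/∂northing = −n_y/n_z = −0.02273.
Gradient magnitude |∇z| = √(a² + b²) = √(0.08008 + 0.00052) = 0.28390.
True dip = arctan(0.28390) = 15.8°, dipping toward E (azimuth ≈ 085°).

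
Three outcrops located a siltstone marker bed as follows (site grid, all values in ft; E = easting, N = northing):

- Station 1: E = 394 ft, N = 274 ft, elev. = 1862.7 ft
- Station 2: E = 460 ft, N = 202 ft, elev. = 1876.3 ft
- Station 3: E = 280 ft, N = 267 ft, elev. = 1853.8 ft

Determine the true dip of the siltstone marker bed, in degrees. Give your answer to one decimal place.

Two edge vectors: Station 1→Station 2 = (66, -72, 13.6), Station 1→Station 3 = (-114, -7, -8.9).
Normal n = (Station 1→Station 2) × (Station 1→Station 3) = (736, -963, -8670).
So ∂z/∂E = −n_x/n_z = 0.08489 and ∂z/∂N = −n_y/n_z = −0.11107.
Gradient magnitude |∇z| = √(a² + b²) = √(0.00721 + 0.01234) = 0.13980.
True dip = arctan(0.13980) = 8.0°, dipping toward NW (azimuth ≈ 323°).

8.0°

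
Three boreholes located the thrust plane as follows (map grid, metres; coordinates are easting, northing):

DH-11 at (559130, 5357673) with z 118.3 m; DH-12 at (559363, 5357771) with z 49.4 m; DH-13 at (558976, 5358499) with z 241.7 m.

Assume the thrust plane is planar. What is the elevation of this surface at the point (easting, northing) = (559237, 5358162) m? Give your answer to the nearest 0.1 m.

Two edge vectors: DH-11→DH-12 = (233, 98, -68.9), DH-11→DH-13 = (-154, 826, 123.4).
Normal n = (DH-11→DH-12) × (DH-11→DH-13) = (69004.6, -18141.6, 207550).
So ∂z/∂easting = −n_x/n_z = −0.332472175 and ∂z/∂northing = −n_y/n_z = 0.087408335.
Intercept c from DH-11: 118.3 + 185895.17 − 468305.28 = −282291.81.
At (559237, 5358162): z = −185930.7 + 468348.0 − 282291.81 = 125.5 m.

125.5 m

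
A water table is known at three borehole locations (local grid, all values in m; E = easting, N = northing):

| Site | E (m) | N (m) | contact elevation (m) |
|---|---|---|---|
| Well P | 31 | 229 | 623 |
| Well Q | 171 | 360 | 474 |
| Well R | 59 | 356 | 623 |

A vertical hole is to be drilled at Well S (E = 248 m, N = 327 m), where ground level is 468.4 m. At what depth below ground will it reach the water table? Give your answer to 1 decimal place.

107.4 m

Two edge vectors: Well P→Well Q = (140, 131, -149), Well P→Well R = (28, 127, 0).
Normal n = (Well P→Well Q) × (Well P→Well R) = (18923, -4172, 14112).
So ∂z/∂E = −n_x/n_z = −1.34092 and ∂z/∂N = −n_y/n_z = 0.29563.
Intercept c from Well P: 623 + 41.57 − 67.70 = 596.87.
At (248, 327): z_contact = −332.55 + 96.67 + 596.87 = 360.99 m.
Depth below ground = 468.4 − 360.99 = 107.4 m.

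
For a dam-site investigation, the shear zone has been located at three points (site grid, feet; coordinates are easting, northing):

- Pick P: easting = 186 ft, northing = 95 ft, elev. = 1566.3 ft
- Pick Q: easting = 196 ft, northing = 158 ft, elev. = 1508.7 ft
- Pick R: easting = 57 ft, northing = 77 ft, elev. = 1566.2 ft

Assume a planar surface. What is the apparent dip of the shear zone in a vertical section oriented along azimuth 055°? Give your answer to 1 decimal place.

Two edge vectors: Pick P→Pick Q = (10, 63, -57.6), Pick P→Pick R = (-129, -18, -0.1).
Normal n = (Pick P→Pick Q) × (Pick P→Pick R) = (-1043.1, 7431.4, 7947).
So ∂z/∂easting = −n_x/n_z = 0.13126 and ∂z/∂northing = −n_y/n_z = −0.93512.
Unit vector along 055° is (sin 55°, cos 55°) = (0.8192, 0.5736).
Slope in that direction = a·(0.8192) + b·(0.5736) = −0.42884.
Apparent dip = arctan|0.42884| = 23.2° (true dip is 43.4°, so apparent ≤ true as expected).

23.2°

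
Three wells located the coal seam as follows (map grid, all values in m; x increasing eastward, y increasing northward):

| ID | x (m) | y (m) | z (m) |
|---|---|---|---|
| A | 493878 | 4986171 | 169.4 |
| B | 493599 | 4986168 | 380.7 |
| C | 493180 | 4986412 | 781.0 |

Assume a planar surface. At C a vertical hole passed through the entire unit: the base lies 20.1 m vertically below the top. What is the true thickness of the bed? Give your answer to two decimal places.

Let the plane be z = a·x + b·y + c.
B−A: −279a − 3b = 211.3;  C−A: −698a + 241b = 611.6.
Solving gives a = −0.76094, b = 0.33388.
|∇z| = √(a²+b²) = 0.83097, so dip δ = arctan(0.83097) = 39.73°.
True thickness = vertical thickness × cos δ = 20.1 × cos 39.73° = 15.46 m.

15.46 m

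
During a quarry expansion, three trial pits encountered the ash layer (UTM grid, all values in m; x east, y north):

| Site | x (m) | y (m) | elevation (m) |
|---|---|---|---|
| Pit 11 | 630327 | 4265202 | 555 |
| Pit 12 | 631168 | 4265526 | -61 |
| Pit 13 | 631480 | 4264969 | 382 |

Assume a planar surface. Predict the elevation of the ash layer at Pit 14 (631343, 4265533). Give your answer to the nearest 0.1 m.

Let the plane be z = a·x + b·y + c.
Pit 12−Pit 11: 841a + 324b = −616;  Pit 13−Pit 11: 1153a − 233b = −173.
Solving gives a = −0.350432378, b = −0.991624599.
Then c = 555 − a·630327 − b·4265202 = 4450921.21.
At (631343, 4265533): z = −221243.0 − 4229807.5 + 4450921.21 = -129.3 m.

-129.3 m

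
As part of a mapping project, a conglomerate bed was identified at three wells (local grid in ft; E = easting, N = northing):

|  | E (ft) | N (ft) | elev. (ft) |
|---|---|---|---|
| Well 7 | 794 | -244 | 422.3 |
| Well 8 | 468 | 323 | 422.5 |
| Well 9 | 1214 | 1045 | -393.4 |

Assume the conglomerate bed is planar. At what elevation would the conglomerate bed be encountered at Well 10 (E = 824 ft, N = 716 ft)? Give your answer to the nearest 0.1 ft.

Let the plane be z = a·E + b·N + c.
Well 8−Well 7: −326a + 567b = 0.2;  Well 9−Well 7: 420a + 1289b = −815.7.
Solving gives a = −0.702904, b = −0.403786.
Then c = 422.3 − a·794 − b·-244 = 881.88.
At (824, 716): z = −579.2 − 289.1 + 881.88 = 13.6 ft.

13.6 ft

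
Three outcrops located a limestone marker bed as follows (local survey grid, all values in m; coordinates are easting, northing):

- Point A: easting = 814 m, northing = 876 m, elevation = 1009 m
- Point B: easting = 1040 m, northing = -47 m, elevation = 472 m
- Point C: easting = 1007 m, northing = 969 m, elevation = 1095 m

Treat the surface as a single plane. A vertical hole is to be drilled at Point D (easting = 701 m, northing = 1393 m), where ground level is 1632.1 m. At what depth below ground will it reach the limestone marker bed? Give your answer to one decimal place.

320.3 m

Let the plane be z = a·easting + b·northing + c.
Point B−Point A: 226a − 923b = −537;  Point C−Point A: 193a + 93b = 86.
Solving gives a = 0.147808, b = 0.617990.
Then c = 1009 − a·814 − b·876 = 347.33.
At (701, 1393): z_contact = 103.61 + 860.86 + 347.33 = 1311.80 m.
Depth below ground = 1632.1 − 1311.80 = 320.3 m.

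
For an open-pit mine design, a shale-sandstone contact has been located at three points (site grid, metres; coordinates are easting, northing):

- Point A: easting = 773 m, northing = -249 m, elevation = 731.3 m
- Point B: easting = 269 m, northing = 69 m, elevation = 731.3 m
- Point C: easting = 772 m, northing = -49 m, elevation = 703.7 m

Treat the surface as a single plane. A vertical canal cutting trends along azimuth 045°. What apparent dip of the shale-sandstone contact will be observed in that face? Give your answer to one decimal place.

Two edge vectors: Point A→Point B = (-504, 318, 0), Point A→Point C = (-1, 200, -27.6).
Normal n = (Point A→Point B) × (Point A→Point C) = (-8776.8, -13910.4, -100482).
So ∂z/∂easting = −n_x/n_z = −0.08735 and ∂z/∂northing = −n_y/n_z = −0.13844.
Unit vector along 045° is (sin 45°, cos 45°) = (0.7071, 0.7071).
Slope in that direction = a·(0.7071) + b·(0.7071) = −0.15965.
Apparent dip = arctan|0.15965| = 9.1° (true dip is 9.3°, so apparent ≤ true as expected).

9.1°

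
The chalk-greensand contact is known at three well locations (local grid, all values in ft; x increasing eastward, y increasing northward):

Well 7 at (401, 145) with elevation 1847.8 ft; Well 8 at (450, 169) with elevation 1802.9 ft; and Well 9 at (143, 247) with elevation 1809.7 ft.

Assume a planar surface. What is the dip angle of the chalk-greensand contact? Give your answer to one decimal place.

51.2°

Let the plane be z = a·x + b·y + c.
Well 8−Well 7: 49a + 24b = −44.9;  Well 9−Well 7: −258a + 102b = −38.1.
Solving gives a = −0.32756, b = −1.20206.
Gradient magnitude |∇z| = √(a² + b²) = √(0.10730 + 1.44496) = 1.24590.
True dip = arctan(1.24590) = 51.2°, dipping toward NNE (azimuth ≈ 015°).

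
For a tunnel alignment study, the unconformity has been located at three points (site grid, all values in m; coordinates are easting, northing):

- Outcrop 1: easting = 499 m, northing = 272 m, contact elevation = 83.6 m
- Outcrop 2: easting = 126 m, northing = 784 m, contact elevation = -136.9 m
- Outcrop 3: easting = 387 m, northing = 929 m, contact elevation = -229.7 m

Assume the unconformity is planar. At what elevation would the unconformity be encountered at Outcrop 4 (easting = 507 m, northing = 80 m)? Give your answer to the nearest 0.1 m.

177.2 m

Two edge vectors: Outcrop 1→Outcrop 2 = (-373, 512, -220.5), Outcrop 1→Outcrop 3 = (-112, 657, -313.3).
Normal n = (Outcrop 1→Outcrop 2) × (Outcrop 1→Outcrop 3) = (-15541.1, -92164.9, -187717).
So ∂z/∂easting = −n_x/n_z = −0.08279 and ∂z/∂northing = −n_y/n_z = −0.49098.
Intercept c from Outcrop 1: 83.6 + 41.31 + 133.55 = 258.46.
At (507, 80): z = −42.0 − 39.3 + 258.46 = 177.2 m.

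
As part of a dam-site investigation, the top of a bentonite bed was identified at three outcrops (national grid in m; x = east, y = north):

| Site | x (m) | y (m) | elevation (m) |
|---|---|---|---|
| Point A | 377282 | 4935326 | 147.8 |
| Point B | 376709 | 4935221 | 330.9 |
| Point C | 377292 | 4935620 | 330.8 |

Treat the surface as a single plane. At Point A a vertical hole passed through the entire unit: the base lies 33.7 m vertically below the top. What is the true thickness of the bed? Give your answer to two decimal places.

Let the plane be z = a·x + b·y + c.
Point B−Point A: −573a − 105b = 183.1;  Point C−Point A: 10a + 294b = 183.
Solving gives a = −0.43633, b = 0.63729.
|∇z| = √(a²+b²) = 0.77235, so dip δ = arctan(0.77235) = 37.68°.
True thickness = vertical thickness × cos δ = 33.7 × cos 37.68° = 26.67 m.

26.67 m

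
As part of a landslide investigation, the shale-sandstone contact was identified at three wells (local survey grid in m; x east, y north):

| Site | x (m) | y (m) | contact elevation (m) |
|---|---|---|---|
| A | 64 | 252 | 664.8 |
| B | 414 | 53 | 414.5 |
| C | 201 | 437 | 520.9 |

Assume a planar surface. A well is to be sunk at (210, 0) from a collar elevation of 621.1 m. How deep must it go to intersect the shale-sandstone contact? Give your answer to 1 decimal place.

31.2 m

Two edge vectors: A→B = (350, -199, -250.3), A→C = (137, 185, -143.9).
Normal n = (A→B) × (A→C) = (74941.6, 16073.9, 92013).
So ∂z/∂x = −n_x/n_z = −0.81447 and ∂z/∂y = −n_y/n_z = −0.17469.
Intercept c from A: 664.8 + 52.13 + 44.02 = 760.95.
At (210, 0): z_contact = −171.04 + 0.00 + 760.95 = 589.91 m.
Depth below ground = 621.1 − 589.91 = 31.2 m.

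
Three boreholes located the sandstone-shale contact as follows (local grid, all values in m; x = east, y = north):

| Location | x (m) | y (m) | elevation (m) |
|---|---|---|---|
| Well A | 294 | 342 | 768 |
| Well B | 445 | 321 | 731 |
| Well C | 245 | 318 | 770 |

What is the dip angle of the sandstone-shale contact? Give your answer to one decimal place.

20.9°

Let the plane be z = a·x + b·y + c.
Well B−Well A: 151a − 21b = −37;  Well C−Well A: −49a − 24b = 2.
Solving gives a = −0.19987, b = 0.32474.
Gradient magnitude |∇z| = √(a² + b²) = √(0.03995 + 0.10545) = 0.38132.
True dip = arctan(0.38132) = 20.9°, dipping toward SSE (azimuth ≈ 148°).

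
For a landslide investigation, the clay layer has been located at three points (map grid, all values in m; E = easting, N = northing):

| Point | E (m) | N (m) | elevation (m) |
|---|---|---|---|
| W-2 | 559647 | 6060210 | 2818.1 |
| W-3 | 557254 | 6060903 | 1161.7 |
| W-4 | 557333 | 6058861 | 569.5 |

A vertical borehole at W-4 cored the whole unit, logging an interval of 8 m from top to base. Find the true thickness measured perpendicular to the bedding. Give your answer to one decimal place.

Let the plane be z = a·E + b·N + c.
W-3−W-2: −2393a + 693b = −1656.4;  W-4−W-2: −2314a − 1349b = −2248.6.
Solving gives a = 0.78497, b = 0.32038.
|∇z| = √(a²+b²) = 0.84783, so dip δ = arctan(0.84783) = 40.29°.
True thickness = vertical thickness × cos δ = 8 × cos 40.29° = 6.1 m.

6.1 m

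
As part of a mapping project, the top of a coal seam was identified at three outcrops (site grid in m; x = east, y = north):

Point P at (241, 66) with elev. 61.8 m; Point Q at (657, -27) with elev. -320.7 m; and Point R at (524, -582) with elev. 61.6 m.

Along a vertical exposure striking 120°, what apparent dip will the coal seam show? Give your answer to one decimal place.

Let the plane be z = a·x + b·y + c.
Point Q−Point P: 416a − 93b = −382.5;  Point R−Point P: 283a − 648b = −0.2.
Solving gives a = −1.01888, b = −0.44466.
Unit vector along 120° is (sin 120°, cos 120°) = (0.8660, -0.5000).
Slope in that direction = a·(0.8660) + b·(-0.5000) = −0.66004.
Apparent dip = arctan|0.66004| = 33.4° (true dip is 48.0°, so apparent ≤ true as expected).

33.4°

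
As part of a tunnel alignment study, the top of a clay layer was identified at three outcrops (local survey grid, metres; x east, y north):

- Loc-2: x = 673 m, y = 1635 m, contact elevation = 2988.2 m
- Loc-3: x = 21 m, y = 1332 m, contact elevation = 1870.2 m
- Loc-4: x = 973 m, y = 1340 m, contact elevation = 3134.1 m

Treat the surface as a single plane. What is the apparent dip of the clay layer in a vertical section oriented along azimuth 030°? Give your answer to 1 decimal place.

54.4°

Two edge vectors: Loc-2→Loc-3 = (-652, -303, -1118), Loc-2→Loc-4 = (300, -295, 145.9).
Normal n = (Loc-2→Loc-3) × (Loc-2→Loc-4) = (-374017.7, -240273.2, 283240).
So ∂z/∂x = −n_x/n_z = 1.32050 and ∂z/∂y = −n_y/n_z = 0.84830.
Unit vector along 030° is (sin 30°, cos 30°) = (0.5000, 0.8660).
Slope in that direction = a·(0.5000) + b·(0.8660) = 1.39490.
Apparent dip = arctan|1.39490| = 54.4° (true dip is 57.5°, so apparent ≤ true as expected).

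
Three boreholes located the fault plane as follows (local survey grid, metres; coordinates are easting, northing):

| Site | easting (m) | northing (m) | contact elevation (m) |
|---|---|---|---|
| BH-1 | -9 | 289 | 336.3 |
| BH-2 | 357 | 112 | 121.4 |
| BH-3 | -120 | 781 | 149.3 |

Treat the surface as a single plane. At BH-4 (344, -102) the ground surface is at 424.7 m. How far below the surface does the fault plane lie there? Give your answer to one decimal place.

Two edge vectors: BH-1→BH-2 = (366, -177, -214.9), BH-1→BH-3 = (-111, 492, -187).
Normal n = (BH-1→BH-2) × (BH-1→BH-3) = (138829.8, 92295.9, 160425).
So ∂z/∂easting = −n_x/n_z = −0.86539 and ∂z/∂northing = −n_y/n_z = −0.57532.
Intercept c from BH-1: 336.3 − 7.79 + 166.27 = 494.78.
At (344, -102): z_contact = −297.69 + 58.68 + 494.78 = 255.77 m.
Depth below ground = 424.7 − 255.77 = 168.9 m.

168.9 m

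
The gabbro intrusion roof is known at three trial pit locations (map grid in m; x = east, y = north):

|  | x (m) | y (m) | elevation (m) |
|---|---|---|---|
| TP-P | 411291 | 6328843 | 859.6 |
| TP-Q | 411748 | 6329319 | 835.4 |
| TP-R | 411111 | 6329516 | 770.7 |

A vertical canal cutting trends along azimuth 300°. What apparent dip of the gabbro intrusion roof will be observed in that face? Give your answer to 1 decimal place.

Let the plane be z = a·x + b·y + c.
TP-Q−TP-P: 457a + 476b = −24.2;  TP-R−TP-P: −180a + 673b = −88.9.
Solving gives a = 0.06619, b = −0.11439.
Unit vector along 300° is (sin 300°, cos 300°) = (-0.8660, 0.5000).
Slope in that direction = a·(-0.8660) + b·(0.5000) = −0.11452.
Apparent dip = arctan|0.11452| = 6.5° (true dip is 7.5°, so apparent ≤ true as expected).

6.5°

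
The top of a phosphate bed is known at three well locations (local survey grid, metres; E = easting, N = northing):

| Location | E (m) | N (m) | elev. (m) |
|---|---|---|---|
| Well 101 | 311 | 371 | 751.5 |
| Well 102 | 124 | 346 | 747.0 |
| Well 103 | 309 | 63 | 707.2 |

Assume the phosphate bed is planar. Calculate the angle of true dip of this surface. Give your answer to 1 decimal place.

Let the plane be z = a·E + b·N + c.
Well 102−Well 101: −187a − 25b = −4.5;  Well 103−Well 101: −2a − 308b = −44.3.
Solving gives a = 0.00484, b = 0.14380.
Gradient magnitude |∇z| = √(a² + b²) = √(0.00002 + 0.02068) = 0.14388.
True dip = arctan(0.14388) = 8.2°, dipping toward S (azimuth ≈ 182°).

8.2°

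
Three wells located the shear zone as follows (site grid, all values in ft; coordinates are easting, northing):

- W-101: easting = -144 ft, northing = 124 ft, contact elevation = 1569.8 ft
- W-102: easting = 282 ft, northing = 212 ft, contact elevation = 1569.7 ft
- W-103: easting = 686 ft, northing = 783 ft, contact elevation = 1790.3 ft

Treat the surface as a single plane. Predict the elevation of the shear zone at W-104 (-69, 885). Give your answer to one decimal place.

Let the plane be z = a·easting + b·northing + c.
W-102−W-101: 426a + 88b = −0.1;  W-103−W-101: 830a + 659b = 220.5.
Solving gives a = −0.09374, b = 0.45267.
Then c = 1569.8 − a·-144 − b·124 = 1500.17.
At (-69, 885): z = 6.5 + 400.6 + 1500.17 = 1907.2 ft.

1907.2 ft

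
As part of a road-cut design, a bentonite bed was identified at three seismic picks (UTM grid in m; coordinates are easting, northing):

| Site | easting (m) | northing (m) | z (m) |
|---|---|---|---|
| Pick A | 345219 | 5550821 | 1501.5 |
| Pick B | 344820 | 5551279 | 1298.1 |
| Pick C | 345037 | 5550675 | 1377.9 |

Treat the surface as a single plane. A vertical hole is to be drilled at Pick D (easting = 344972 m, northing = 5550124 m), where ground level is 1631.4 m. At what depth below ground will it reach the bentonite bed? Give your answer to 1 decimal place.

Let the plane be z = a·easting + b·northing + c.
Pick B−Pick A: −399a + 458b = −203.4;  Pick C−Pick A: −182a − 146b = −123.6.
Solving gives a = 0.609456959, b = 0.086841325.
Then c = 1501.5 − a·345219 − b·5550821 = −690935.27.
At (344972, 5550124): z_contact = 210245.59 + 481980.12 − 690935.27 = 1290.44 m.
Depth below ground = 1631.4 − 1290.44 = 341.0 m.

341.0 m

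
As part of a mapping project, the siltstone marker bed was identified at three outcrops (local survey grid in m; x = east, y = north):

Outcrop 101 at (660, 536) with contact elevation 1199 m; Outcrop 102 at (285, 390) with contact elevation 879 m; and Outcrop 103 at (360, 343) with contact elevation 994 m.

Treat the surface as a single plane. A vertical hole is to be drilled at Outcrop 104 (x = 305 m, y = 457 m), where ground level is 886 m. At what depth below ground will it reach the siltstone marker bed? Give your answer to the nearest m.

30 m

Let the plane be z = a·x + b·y + c.
Outcrop 102−Outcrop 101: −375a − 146b = −320;  Outcrop 103−Outcrop 101: −300a − 193b = −205.
Solving gives a = 1.11391, b = −0.66929.
Then c = 1199 − a·660 − b·536 = 822.56.
At (305, 457): z_contact = 339.7 − 305.9 + 822.56 = 856.4 m.
Depth below ground = 886 − 856.4 = 30 m.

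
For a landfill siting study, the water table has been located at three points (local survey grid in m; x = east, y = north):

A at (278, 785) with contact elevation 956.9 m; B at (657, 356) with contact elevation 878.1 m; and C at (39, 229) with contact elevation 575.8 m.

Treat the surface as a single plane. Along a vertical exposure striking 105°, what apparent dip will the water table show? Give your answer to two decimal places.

Two edge vectors: A→B = (379, -429, -78.8), A→C = (-239, -556, -381.1).
Normal n = (A→B) × (A→C) = (119679.1, 163270.1, -313255).
So ∂z/∂x = −n_x/n_z = 0.38205 and ∂z/∂y = −n_y/n_z = 0.52121.
Unit vector along 105° is (sin 105°, cos 105°) = (0.9659, -0.2588).
Slope in that direction = a·(0.9659) + b·(-0.2588) = 0.23413.
Apparent dip = arctan|0.23413| = 13.18° (true dip is 32.9°, so apparent ≤ true as expected).

13.18°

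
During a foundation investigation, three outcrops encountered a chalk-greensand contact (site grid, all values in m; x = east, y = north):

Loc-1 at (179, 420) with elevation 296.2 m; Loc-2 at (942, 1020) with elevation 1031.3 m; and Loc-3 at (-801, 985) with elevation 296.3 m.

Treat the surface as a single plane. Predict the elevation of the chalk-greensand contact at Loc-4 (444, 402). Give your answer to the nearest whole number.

391 m

Let the plane be z = a·x + b·y + c.
Loc-2−Loc-1: 763a + 600b = 735.1;  Loc-3−Loc-1: −980a + 565b = 0.1.
Solving gives a = 0.40749, b = 0.70697.
Then c = 296.2 − a·179 − b·420 = −73.67.
At (444, 402): z = 180.9 + 284.2 − 73.67 = 391.5 m.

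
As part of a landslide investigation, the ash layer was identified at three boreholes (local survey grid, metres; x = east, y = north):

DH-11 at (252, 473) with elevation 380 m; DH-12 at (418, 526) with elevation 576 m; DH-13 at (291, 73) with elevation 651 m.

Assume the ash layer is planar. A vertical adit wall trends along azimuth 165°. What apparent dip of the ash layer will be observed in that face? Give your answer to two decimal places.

Two edge vectors: DH-11→DH-12 = (166, 53, 196), DH-11→DH-13 = (39, -400, 271).
Normal n = (DH-11→DH-12) × (DH-11→DH-13) = (92763, -37342, -68467).
So ∂z/∂x = −n_x/n_z = 1.35486 and ∂z/∂y = −n_y/n_z = −0.54540.
Unit vector along 165° is (sin 165°, cos 165°) = (0.2588, -0.9659).
Slope in that direction = a·(0.2588) + b·(-0.9659) = 0.87748.
Apparent dip = arctan|0.87748| = 41.27° (true dip is 55.6°, so apparent ≤ true as expected).

41.27°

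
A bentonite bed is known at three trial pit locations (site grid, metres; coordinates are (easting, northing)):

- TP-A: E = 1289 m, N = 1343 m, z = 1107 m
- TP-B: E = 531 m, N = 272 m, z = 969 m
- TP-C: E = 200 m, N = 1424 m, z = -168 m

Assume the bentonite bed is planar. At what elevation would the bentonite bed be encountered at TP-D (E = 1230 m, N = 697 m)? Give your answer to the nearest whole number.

Let the plane be z = a·E + b·N + c.
TP-B−TP-A: −758a − 1071b = −138;  TP-C−TP-A: −1089a + 81b = −1275.
Solving gives a = 1.12135, b = −0.66479.
Then c = 1107 − a·1289 − b·1343 = 554.38.
At (1230, 697): z = 1379.3 − 463.4 + 554.38 = 1470.3 m.

1470 m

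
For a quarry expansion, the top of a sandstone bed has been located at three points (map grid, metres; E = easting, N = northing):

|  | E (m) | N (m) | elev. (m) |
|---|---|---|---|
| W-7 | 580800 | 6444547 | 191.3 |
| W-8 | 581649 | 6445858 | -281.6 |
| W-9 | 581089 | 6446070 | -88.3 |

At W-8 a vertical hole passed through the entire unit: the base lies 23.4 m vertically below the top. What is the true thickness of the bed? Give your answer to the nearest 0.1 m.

21.7 m

Let the plane be z = a·E + b·N + c.
W-8−W-7: 849a + 1311b = −472.9;  W-9−W-7: 289a + 1523b = −279.6.
Solving gives a = −0.38689, b = −0.11017.
|∇z| = √(a²+b²) = 0.40227, so dip δ = arctan(0.40227) = 21.91°.
True thickness = vertical thickness × cos δ = 23.4 × cos 21.91° = 21.7 m.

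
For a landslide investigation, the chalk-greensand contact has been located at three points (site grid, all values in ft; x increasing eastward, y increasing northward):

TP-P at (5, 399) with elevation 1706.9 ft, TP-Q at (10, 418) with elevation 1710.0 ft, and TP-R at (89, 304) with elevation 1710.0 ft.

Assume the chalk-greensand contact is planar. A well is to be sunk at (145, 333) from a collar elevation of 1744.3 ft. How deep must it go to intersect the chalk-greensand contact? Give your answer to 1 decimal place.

Two edge vectors: TP-P→TP-Q = (5, 19, 3.1), TP-P→TP-R = (84, -95, 3.1).
Normal n = (TP-P→TP-Q) × (TP-P→TP-R) = (353.4, 244.9, -2071).
So ∂z/∂x = −n_x/n_z = 0.17064 and ∂z/∂y = −n_y/n_z = 0.11825.
Intercept c from TP-P: 1706.9 − 0.85 − 47.18 = 1658.86.
At (145, 333): z_contact = 24.74 + 39.38 + 1658.86 = 1722.99 ft.
Depth below ground = 1744.3 − 1722.99 = 21.3 ft.

21.3 ft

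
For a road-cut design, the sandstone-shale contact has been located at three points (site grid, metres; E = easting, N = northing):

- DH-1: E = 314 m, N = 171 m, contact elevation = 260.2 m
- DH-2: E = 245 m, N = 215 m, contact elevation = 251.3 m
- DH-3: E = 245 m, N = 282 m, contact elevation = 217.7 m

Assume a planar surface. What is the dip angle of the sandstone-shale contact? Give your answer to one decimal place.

Let the plane be z = a·E + b·N + c.
DH-2−DH-1: −69a + 44b = −8.9;  DH-3−DH-1: −69a + 111b = −42.5.
Solving gives a = −0.19081, b = −0.50149.
Gradient magnitude |∇z| = √(a² + b²) = √(0.03641 + 0.25149) = 0.53657.
True dip = arctan(0.53657) = 28.2°, dipping toward NNE (azimuth ≈ 021°).

28.2°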